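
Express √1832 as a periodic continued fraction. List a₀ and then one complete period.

[42; 1, 4, 21, 4, 1, 84]

a₀ = ⌊√1832⌋ = 42.
With m₀=0, d₀=1 and mₖ₊₁ = dₖaₖ − mₖ, dₖ₊₁ = (n − mₖ₊₁²)/dₖ, aₖ₊₁ = ⌊(a₀+mₖ₊₁)/dₖ₊₁⌋:
  k=1: m=42, d=68, a=1
  k=2: m=26, d=17, a=4
  k=3: m=42, d=4, a=21
  k=4: m=42, d=17, a=4
  k=5: m=26, d=68, a=1
  k=6: m=42, d=1, a=84
d=1 and a=2a₀=84 at k=6, so the next step gives (m, d) = (42, 68) again — its k=1 value — and the period has length 6.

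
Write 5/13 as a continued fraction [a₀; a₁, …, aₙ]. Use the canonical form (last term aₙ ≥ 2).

[0; 2, 1, 1, 2]

5 = 0·13 + 5
13 = 2·5 + 3
5 = 1·3 + 2
3 = 1·2 + 1
2 = 2·1 + 0  (stop)
So 5/13 = [0; 2, 1, 1, 2].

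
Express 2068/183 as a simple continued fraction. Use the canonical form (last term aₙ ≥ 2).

[11; 3, 3, 18]

2068 = 11*183 + 55
183 = 3*55 + 18
55 = 3*18 + 1
18 = 18*1 + 0  (stop)
So 2068/183 = [11; 3, 3, 18].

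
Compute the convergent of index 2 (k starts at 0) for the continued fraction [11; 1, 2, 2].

Using pₖ = aₖpₖ₋₁ + pₖ₋₂, qₖ = aₖqₖ₋₁ + qₖ₋₂ (with p₋₁=1, p₋₂=0, q₋₁=0, q₋₂=1):
  k=0: a=11, p=11, q=1
  k=1: a=1, p=12, q=1
  k=2: a=2, p=35, q=3

35/3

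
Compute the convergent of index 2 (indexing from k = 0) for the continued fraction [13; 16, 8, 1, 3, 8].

1685/129

Using pₖ = aₖpₖ₋₁ + pₖ₋₂, qₖ = aₖqₖ₋₁ + qₖ₋₂ (with p₋₁=1, p₋₂=0, q₋₁=0, q₋₂=1):
  k=0: a=13, p=13, q=1
  k=1: a=16, p=209, q=16
  k=2: a=8, p=1685, q=129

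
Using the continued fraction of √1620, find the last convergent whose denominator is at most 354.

12920/321

√1620 = [40; 4, 80, …] (period length 2).
Convergents:
  p_0/q_0 = 40/1
  p_1/q_1 = 161/4
  p_2/q_2 = 12920/321
  p_3/q_3 = 51841/1288
q_2 = 321 ≤ 354 < 1288 = q_3, so the answer is 12920/321.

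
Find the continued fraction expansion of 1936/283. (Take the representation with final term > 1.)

1936 = 6×283 + 238
283 = 1×238 + 45
238 = 5×45 + 13
45 = 3×13 + 6
13 = 2×6 + 1
6 = 6×1 + 0  (stop)
So 1936/283 = [6; 1, 5, 3, 2, 6].

[6; 1, 5, 3, 2, 6]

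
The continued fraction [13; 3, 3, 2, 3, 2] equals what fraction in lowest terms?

Using pₖ = aₖpₖ₋₁ + pₖ₋₂ and qₖ = aₖqₖ₋₁ + qₖ₋₂:
  k=0: a=13, p=13, q=1
  k=1: a=3, p=40, q=3
  k=2: a=3, p=133, q=10
  k=3: a=2, p=306, q=23
  k=4: a=3, p=1051, q=79
  k=5: a=2, p=2408, q=181

2408/181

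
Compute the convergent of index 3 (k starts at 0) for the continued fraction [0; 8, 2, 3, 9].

Using pₖ = aₖpₖ₋₁ + pₖ₋₂, qₖ = aₖqₖ₋₁ + qₖ₋₂ (with p₋₁=1, p₋₂=0, q₋₁=0, q₋₂=1):
  k=0: a=0, p=0, q=1
  k=1: a=8, p=1, q=8
  k=2: a=2, p=2, q=17
  k=3: a=3, p=7, q=59

7/59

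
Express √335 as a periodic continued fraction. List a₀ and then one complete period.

a₀ = ⌊√335⌋ = 18.
With m₀=0, d₀=1 and mₖ₊₁ = dₖaₖ − mₖ, dₖ₊₁ = (n − mₖ₊₁²)/dₖ, aₖ₊₁ = ⌊(a₀+mₖ₊₁)/dₖ₊₁⌋:
  k=1: m=18, d=11, a=3
  k=2: m=15, d=10, a=3
  k=3: m=15, d=11, a=3
  k=4: m=18, d=1, a=36
d=1 and a=2a₀=36 at k=4, so the next step gives (m, d) = (18, 11) again — its k=1 value — and the period has length 4.

[18; 3, 3, 3, 36]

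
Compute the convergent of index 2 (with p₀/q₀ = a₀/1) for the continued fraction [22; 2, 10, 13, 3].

Using pₖ = aₖpₖ₋₁ + pₖ₋₂, qₖ = aₖqₖ₋₁ + qₖ₋₂ (with p₋₁=1, p₋₂=0, q₋₁=0, q₋₂=1):
  k=0: a=22, p=22, q=1
  k=1: a=2, p=45, q=2
  k=2: a=10, p=472, q=21

472/21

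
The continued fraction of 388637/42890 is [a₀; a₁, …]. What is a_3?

388637 = 9·42890 + 2627   →  a_0 = 9
42890 = 16·2627 + 858   →  a_1 = 16
2627 = 3·858 + 53   →  a_2 = 3
858 = 16·53 + 10   →  a_3 = 16

16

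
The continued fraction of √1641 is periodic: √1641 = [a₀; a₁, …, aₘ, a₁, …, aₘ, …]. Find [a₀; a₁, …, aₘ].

[40; 1, 1, 26, 1, 1, 80]

a₀ = ⌊√1641⌋ = 40.
With m₀=0, d₀=1 and mₖ₊₁ = dₖaₖ − mₖ, dₖ₊₁ = (n − mₖ₊₁²)/dₖ, aₖ₊₁ = ⌊(a₀+mₖ₊₁)/dₖ₊₁⌋:
  k=1: m=40, d=41, a=1
  k=2: m=1, d=40, a=1
  k=3: m=39, d=3, a=26
  k=4: m=39, d=40, a=1
  k=5: m=1, d=41, a=1
  k=6: m=40, d=1, a=80
d=1 and a=2a₀=80 at k=6, so the next step gives (m, d) = (40, 41) again — its k=1 value — and the period has length 6.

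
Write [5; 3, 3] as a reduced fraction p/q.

53/10

Using pₖ = aₖpₖ₋₁ + pₖ₋₂ and qₖ = aₖqₖ₋₁ + qₖ₋₂:
  k=0: a=5, p=5, q=1
  k=1: a=3, p=16, q=3
  k=2: a=3, p=53, q=10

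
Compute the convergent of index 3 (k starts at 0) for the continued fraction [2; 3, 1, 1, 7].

Using pₖ = aₖpₖ₋₁ + pₖ₋₂, qₖ = aₖqₖ₋₁ + qₖ₋₂ (with p₋₁=1, p₋₂=0, q₋₁=0, q₋₂=1):
  k=0: a=2, p=2, q=1
  k=1: a=3, p=7, q=3
  k=2: a=1, p=9, q=4
  k=3: a=1, p=16, q=7

16/7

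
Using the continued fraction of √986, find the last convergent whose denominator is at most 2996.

√986 = [31; 2, 2, 62, …] (period length 3).
Convergents:
  p_0/q_0 = 31/1
  p_1/q_1 = 63/2
  p_2/q_2 = 157/5
  p_3/q_3 = 9797/312
  p_4/q_4 = 19751/629
  p_5/q_5 = 49299/1570
  p_6/q_6 = 3076289/97969
q_5 = 1570 ≤ 2996 < 97969 = q_6, so the answer is 49299/1570.

49299/1570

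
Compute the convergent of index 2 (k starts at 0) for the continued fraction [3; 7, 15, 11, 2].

333/106

Using pₖ = aₖpₖ₋₁ + pₖ₋₂, qₖ = aₖqₖ₋₁ + qₖ₋₂ (with p₋₁=1, p₋₂=0, q₋₁=0, q₋₂=1):
  k=0: a=3, p=3, q=1
  k=1: a=7, p=22, q=7
  k=2: a=15, p=333, q=106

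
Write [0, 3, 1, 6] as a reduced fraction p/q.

7/27

Fold from the inside: start with 6/1.
  1 + 1/6 = 7/6
  3 + 6/7 = 27/7
  0 + 7/27 = 7/27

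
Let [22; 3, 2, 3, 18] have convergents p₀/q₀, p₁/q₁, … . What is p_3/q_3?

Using pₖ = aₖpₖ₋₁ + pₖ₋₂, qₖ = aₖqₖ₋₁ + qₖ₋₂ (with p₋₁=1, p₋₂=0, q₋₁=0, q₋₂=1):
  k=0: a=22, p=22, q=1
  k=1: a=3, p=67, q=3
  k=2: a=2, p=156, q=7
  k=3: a=3, p=535, q=24

535/24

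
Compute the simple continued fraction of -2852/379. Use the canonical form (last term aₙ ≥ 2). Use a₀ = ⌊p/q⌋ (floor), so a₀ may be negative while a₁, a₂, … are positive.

-2852 = -8×379 + 180
379 = 2×180 + 19
180 = 9×19 + 9
19 = 2×9 + 1
9 = 9×1 + 0  (stop)
So -2852/379 = [-8; 2, 9, 2, 9].

[-8; 2, 9, 2, 9]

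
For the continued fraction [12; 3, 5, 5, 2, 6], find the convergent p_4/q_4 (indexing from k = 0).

2241/182

Using pₖ = aₖpₖ₋₁ + pₖ₋₂, qₖ = aₖqₖ₋₁ + qₖ₋₂ (with p₋₁=1, p₋₂=0, q₋₁=0, q₋₂=1):
  k=0: a=12, p=12, q=1
  k=1: a=3, p=37, q=3
  k=2: a=5, p=197, q=16
  k=3: a=5, p=1022, q=83
  k=4: a=2, p=2241, q=182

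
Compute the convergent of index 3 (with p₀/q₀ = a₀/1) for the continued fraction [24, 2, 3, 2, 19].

Using pₖ = aₖpₖ₋₁ + pₖ₋₂, qₖ = aₖqₖ₋₁ + qₖ₋₂ (with p₋₁=1, p₋₂=0, q₋₁=0, q₋₂=1):
  k=0: a=24, p=24, q=1
  k=1: a=2, p=49, q=2
  k=2: a=3, p=171, q=7
  k=3: a=2, p=391, q=16

391/16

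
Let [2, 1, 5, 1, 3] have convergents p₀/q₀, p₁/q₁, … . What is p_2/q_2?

Using pₖ = aₖpₖ₋₁ + pₖ₋₂, qₖ = aₖqₖ₋₁ + qₖ₋₂ (with p₋₁=1, p₋₂=0, q₋₁=0, q₋₂=1):
  k=0: a=2, p=2, q=1
  k=1: a=1, p=3, q=1
  k=2: a=5, p=17, q=6

17/6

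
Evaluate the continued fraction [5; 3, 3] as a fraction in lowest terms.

Using pₖ = aₖpₖ₋₁ + pₖ₋₂ and qₖ = aₖqₖ₋₁ + qₖ₋₂:
  k=0: a=5, p=5, q=1
  k=1: a=3, p=16, q=3
  k=2: a=3, p=53, q=10

53/10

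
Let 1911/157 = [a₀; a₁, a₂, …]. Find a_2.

1

1911 = 12·157 + 27   →  a_0 = 12
157 = 5·27 + 22   →  a_1 = 5
27 = 1·22 + 5   →  a_2 = 1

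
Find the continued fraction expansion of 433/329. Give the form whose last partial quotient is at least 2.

[1; 3, 6, 8, 2]

433 = 1·329 + 104
329 = 3·104 + 17
104 = 6·17 + 2
17 = 8·2 + 1
2 = 2·1 + 0  (stop)
So 433/329 = [1; 3, 6, 8, 2].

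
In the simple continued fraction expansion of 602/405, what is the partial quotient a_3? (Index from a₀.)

602 = 1·405 + 197   →  a_0 = 1
405 = 2·197 + 11   →  a_1 = 2
197 = 17·11 + 10   →  a_2 = 17
11 = 1·10 + 1   →  a_3 = 1

1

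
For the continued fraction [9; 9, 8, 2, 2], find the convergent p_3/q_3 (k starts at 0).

1412/155

Using pₖ = aₖpₖ₋₁ + pₖ₋₂, qₖ = aₖqₖ₋₁ + qₖ₋₂ (with p₋₁=1, p₋₂=0, q₋₁=0, q₋₂=1):
  k=0: a=9, p=9, q=1
  k=1: a=9, p=82, q=9
  k=2: a=8, p=665, q=73
  k=3: a=2, p=1412, q=155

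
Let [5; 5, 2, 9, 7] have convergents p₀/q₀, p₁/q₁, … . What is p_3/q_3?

539/104

Using pₖ = aₖpₖ₋₁ + pₖ₋₂, qₖ = aₖqₖ₋₁ + qₖ₋₂ (with p₋₁=1, p₋₂=0, q₋₁=0, q₋₂=1):
  k=0: a=5, p=5, q=1
  k=1: a=5, p=26, q=5
  k=2: a=2, p=57, q=11
  k=3: a=9, p=539, q=104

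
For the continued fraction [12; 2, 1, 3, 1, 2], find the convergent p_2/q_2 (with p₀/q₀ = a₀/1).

Using pₖ = aₖpₖ₋₁ + pₖ₋₂, qₖ = aₖqₖ₋₁ + qₖ₋₂ (with p₋₁=1, p₋₂=0, q₋₁=0, q₋₂=1):
  k=0: a=12, p=12, q=1
  k=1: a=2, p=25, q=2
  k=2: a=1, p=37, q=3

37/3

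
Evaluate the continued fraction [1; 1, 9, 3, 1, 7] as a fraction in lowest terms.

605/318

Fold from the inside: start with 7/1.
  1 + 1/7 = 8/7
  3 + 7/8 = 31/8
  9 + 8/31 = 287/31
  1 + 31/287 = 318/287
  1 + 287/318 = 605/318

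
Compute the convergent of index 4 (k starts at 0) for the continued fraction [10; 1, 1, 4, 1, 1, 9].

Using pₖ = aₖpₖ₋₁ + pₖ₋₂, qₖ = aₖqₖ₋₁ + qₖ₋₂ (with p₋₁=1, p₋₂=0, q₋₁=0, q₋₂=1):
  k=0: a=10, p=10, q=1
  k=1: a=1, p=11, q=1
  k=2: a=1, p=21, q=2
  k=3: a=4, p=95, q=9
  k=4: a=1, p=116, q=11

116/11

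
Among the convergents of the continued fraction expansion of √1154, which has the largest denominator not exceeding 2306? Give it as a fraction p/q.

77351/2277

√1154 = [33; 1, 32, 1, 66, …] (period length 4).
Convergents:
  p_0/q_0 = 33/1
  p_1/q_1 = 34/1
  p_2/q_2 = 1121/33
  p_3/q_3 = 1155/34
  p_4/q_4 = 77351/2277
  p_5/q_5 = 78506/2311
q_4 = 2277 ≤ 2306 < 2311 = q_5, so the answer is 77351/2277.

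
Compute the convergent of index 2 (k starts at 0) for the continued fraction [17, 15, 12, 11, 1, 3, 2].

Using pₖ = aₖpₖ₋₁ + pₖ₋₂, qₖ = aₖqₖ₋₁ + qₖ₋₂ (with p₋₁=1, p₋₂=0, q₋₁=0, q₋₂=1):
  k=0: a=17, p=17, q=1
  k=1: a=15, p=256, q=15
  k=2: a=12, p=3089, q=181

3089/181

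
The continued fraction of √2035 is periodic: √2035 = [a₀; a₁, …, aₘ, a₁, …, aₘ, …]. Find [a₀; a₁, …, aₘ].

a₀ = ⌊√2035⌋ = 45.
With m₀=0, d₀=1 and mₖ₊₁ = dₖaₖ − mₖ, dₖ₊₁ = (n − mₖ₊₁²)/dₖ, aₖ₊₁ = ⌊(a₀+mₖ₊₁)/dₖ₊₁⌋:
  k=1: m=45, d=10, a=9
  k=2: m=45, d=1, a=90
d=1 and a=2a₀=90 at k=2, so the next step gives (m, d) = (45, 10) again — its k=1 value — and the period has length 2.

[45; 9, 90]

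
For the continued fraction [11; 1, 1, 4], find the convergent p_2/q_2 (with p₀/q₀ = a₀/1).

23/2

Using pₖ = aₖpₖ₋₁ + pₖ₋₂, qₖ = aₖqₖ₋₁ + qₖ₋₂ (with p₋₁=1, p₋₂=0, q₋₁=0, q₋₂=1):
  k=0: a=11, p=11, q=1
  k=1: a=1, p=12, q=1
  k=2: a=1, p=23, q=2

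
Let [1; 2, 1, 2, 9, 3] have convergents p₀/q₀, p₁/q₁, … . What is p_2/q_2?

4/3

Using pₖ = aₖpₖ₋₁ + pₖ₋₂, qₖ = aₖqₖ₋₁ + qₖ₋₂ (with p₋₁=1, p₋₂=0, q₋₁=0, q₋₂=1):
  k=0: a=1, p=1, q=1
  k=1: a=2, p=3, q=2
  k=2: a=1, p=4, q=3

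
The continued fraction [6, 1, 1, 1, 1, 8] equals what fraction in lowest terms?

Fold from the inside: start with 8/1.
  1 + 1/8 = 9/8
  1 + 8/9 = 17/9
  1 + 9/17 = 26/17
  1 + 17/26 = 43/26
  6 + 26/43 = 284/43

284/43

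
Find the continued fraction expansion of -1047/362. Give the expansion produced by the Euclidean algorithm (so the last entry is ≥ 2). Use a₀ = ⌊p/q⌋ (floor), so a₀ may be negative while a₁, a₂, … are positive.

-1047 = -3*362 + 39
362 = 9*39 + 11
39 = 3*11 + 6
11 = 1*6 + 5
6 = 1*5 + 1
5 = 5*1 + 0  (stop)
So -1047/362 = [-3; 9, 3, 1, 1, 5].

[-3; 9, 3, 1, 1, 5]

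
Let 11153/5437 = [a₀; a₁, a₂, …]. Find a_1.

19

11153 = 2·5437 + 279   →  a_0 = 2
5437 = 19·279 + 136   →  a_1 = 19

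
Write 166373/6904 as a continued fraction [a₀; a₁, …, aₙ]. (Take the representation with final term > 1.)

166373 = 24×6904 + 677
6904 = 10×677 + 134
677 = 5×134 + 7
134 = 19×7 + 1
7 = 7×1 + 0  (stop)
So 166373/6904 = [24; 10, 5, 19, 7].

[24; 10, 5, 19, 7]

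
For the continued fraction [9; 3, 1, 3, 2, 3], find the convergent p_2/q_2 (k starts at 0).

Using pₖ = aₖpₖ₋₁ + pₖ₋₂, qₖ = aₖqₖ₋₁ + qₖ₋₂ (with p₋₁=1, p₋₂=0, q₋₁=0, q₋₂=1):
  k=0: a=9, p=9, q=1
  k=1: a=3, p=28, q=3
  k=2: a=1, p=37, q=4

37/4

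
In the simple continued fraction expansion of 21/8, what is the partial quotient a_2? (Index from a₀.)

21 = 2·8 + 5   →  a_0 = 2
8 = 1·5 + 3   →  a_1 = 1
5 = 1·3 + 2   →  a_2 = 1

1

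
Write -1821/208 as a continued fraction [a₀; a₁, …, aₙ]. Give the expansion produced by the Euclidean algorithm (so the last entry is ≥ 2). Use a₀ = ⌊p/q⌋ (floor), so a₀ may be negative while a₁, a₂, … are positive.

[-9; 4, 12, 1, 3]

-1821 = -9·208 + 51
208 = 4·51 + 4
51 = 12·4 + 3
4 = 1·3 + 1
3 = 3·1 + 0  (stop)
So -1821/208 = [-9; 4, 12, 1, 3].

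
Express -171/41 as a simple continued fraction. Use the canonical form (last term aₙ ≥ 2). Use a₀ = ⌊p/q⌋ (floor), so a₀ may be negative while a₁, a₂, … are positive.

[-5; 1, 4, 1, 6]

-171 = -5×41 + 34
41 = 1×34 + 7
34 = 4×7 + 6
7 = 1×6 + 1
6 = 6×1 + 0  (stop)
So -171/41 = [-5; 1, 4, 1, 6].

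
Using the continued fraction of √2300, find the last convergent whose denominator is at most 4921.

110448/2303

√2300 = [47; 1, 22, 1, 94, …] (period length 4).
Convergents:
  p_0/q_0 = 47/1
  p_1/q_1 = 48/1
  p_2/q_2 = 1103/23
  p_3/q_3 = 1151/24
  p_4/q_4 = 109297/2279
  p_5/q_5 = 110448/2303
  p_6/q_6 = 2539153/52945
q_5 = 2303 ≤ 4921 < 52945 = q_6, so the answer is 110448/2303.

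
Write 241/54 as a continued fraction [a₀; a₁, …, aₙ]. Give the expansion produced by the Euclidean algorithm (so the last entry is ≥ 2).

241 = 4·54 + 25
54 = 2·25 + 4
25 = 6·4 + 1
4 = 4·1 + 0  (stop)
So 241/54 = [4; 2, 6, 4].

[4; 2, 6, 4]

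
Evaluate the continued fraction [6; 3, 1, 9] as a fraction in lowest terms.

Fold from the inside: start with 9/1.
  1 + 1/9 = 10/9
  3 + 9/10 = 39/10
  6 + 10/39 = 244/39

244/39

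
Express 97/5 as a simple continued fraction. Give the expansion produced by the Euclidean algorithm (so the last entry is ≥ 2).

97 = 19·5 + 2
5 = 2·2 + 1
2 = 2·1 + 0  (stop)
So 97/5 = [19; 2, 2].

[19; 2, 2]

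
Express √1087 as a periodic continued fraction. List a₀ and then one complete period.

a₀ = ⌊√1087⌋ = 32.
With m₀=0, d₀=1 and mₖ₊₁ = dₖaₖ − mₖ, dₖ₊₁ = (n − mₖ₊₁²)/dₖ, aₖ₊₁ = ⌊(a₀+mₖ₊₁)/dₖ₊₁⌋:
  k=1: m=32, d=63, a=1
  k=2: m=31, d=2, a=31
  k=3: m=31, d=63, a=1
  k=4: m=32, d=1, a=64
d=1 and a=2a₀=64 at k=4, so the next step gives (m, d) = (32, 63) again — its k=1 value — and the period has length 4.

[32; 1, 31, 1, 64]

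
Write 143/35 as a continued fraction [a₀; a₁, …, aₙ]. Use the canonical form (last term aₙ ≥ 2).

143 = 4×35 + 3
35 = 11×3 + 2
3 = 1×2 + 1
2 = 2×1 + 0  (stop)
So 143/35 = [4; 11, 1, 2].

[4; 11, 1, 2]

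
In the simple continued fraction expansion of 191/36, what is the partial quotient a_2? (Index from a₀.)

191 = 5·36 + 11   →  a_0 = 5
36 = 3·11 + 3   →  a_1 = 3
11 = 3·3 + 2   →  a_2 = 3

3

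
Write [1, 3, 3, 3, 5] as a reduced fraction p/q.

228/175

Using pₖ = aₖpₖ₋₁ + pₖ₋₂ and qₖ = aₖqₖ₋₁ + qₖ₋₂:
  k=0: a=1, p=1, q=1
  k=1: a=3, p=4, q=3
  k=2: a=3, p=13, q=10
  k=3: a=3, p=43, q=33
  k=4: a=5, p=228, q=175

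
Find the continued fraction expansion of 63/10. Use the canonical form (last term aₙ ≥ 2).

[6; 3, 3]

63 = 6*10 + 3
10 = 3*3 + 1
3 = 3*1 + 0  (stop)
So 63/10 = [6; 3, 3].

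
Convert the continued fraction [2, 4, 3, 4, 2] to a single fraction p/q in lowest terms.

279/125

Using pₖ = aₖpₖ₋₁ + pₖ₋₂ and qₖ = aₖqₖ₋₁ + qₖ₋₂:
  k=0: a=2, p=2, q=1
  k=1: a=4, p=9, q=4
  k=2: a=3, p=29, q=13
  k=3: a=4, p=125, q=56
  k=4: a=2, p=279, q=125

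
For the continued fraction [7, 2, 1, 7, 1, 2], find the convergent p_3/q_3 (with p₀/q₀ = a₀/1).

Using pₖ = aₖpₖ₋₁ + pₖ₋₂, qₖ = aₖqₖ₋₁ + qₖ₋₂ (with p₋₁=1, p₋₂=0, q₋₁=0, q₋₂=1):
  k=0: a=7, p=7, q=1
  k=1: a=2, p=15, q=2
  k=2: a=1, p=22, q=3
  k=3: a=7, p=169, q=23

169/23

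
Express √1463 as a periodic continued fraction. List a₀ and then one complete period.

[38; 4, 76]

a₀ = ⌊√1463⌋ = 38.
With m₀=0, d₀=1 and mₖ₊₁ = dₖaₖ − mₖ, dₖ₊₁ = (n − mₖ₊₁²)/dₖ, aₖ₊₁ = ⌊(a₀+mₖ₊₁)/dₖ₊₁⌋:
  k=1: m=38, d=19, a=4
  k=2: m=38, d=1, a=76
d=1 and a=2a₀=76 at k=2, so the next step gives (m, d) = (38, 19) again — its k=1 value — and the period has length 2.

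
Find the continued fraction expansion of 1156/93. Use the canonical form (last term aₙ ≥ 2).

1156 = 12×93 + 40
93 = 2×40 + 13
40 = 3×13 + 1
13 = 13×1 + 0  (stop)
So 1156/93 = [12; 2, 3, 13].

[12; 2, 3, 13]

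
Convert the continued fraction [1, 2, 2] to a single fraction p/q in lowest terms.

7/5

Fold from the inside: start with 2/1.
  2 + 1/2 = 5/2
  1 + 2/5 = 7/5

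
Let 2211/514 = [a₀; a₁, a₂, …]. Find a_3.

2211 = 4·514 + 155   →  a_0 = 4
514 = 3·155 + 49   →  a_1 = 3
155 = 3·49 + 8   →  a_2 = 3
49 = 6·8 + 1   →  a_3 = 6

6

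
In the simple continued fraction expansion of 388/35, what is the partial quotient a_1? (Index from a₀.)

11

388 = 11·35 + 3   →  a_0 = 11
35 = 11·3 + 2   →  a_1 = 11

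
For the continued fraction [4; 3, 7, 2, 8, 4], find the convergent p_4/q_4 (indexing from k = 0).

Using pₖ = aₖpₖ₋₁ + pₖ₋₂, qₖ = aₖqₖ₋₁ + qₖ₋₂ (with p₋₁=1, p₋₂=0, q₋₁=0, q₋₂=1):
  k=0: a=4, p=4, q=1
  k=1: a=3, p=13, q=3
  k=2: a=7, p=95, q=22
  k=3: a=2, p=203, q=47
  k=4: a=8, p=1719, q=398

1719/398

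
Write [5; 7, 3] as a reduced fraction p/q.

113/22

Fold from the inside: start with 3/1.
  7 + 1/3 = 22/3
  5 + 3/22 = 113/22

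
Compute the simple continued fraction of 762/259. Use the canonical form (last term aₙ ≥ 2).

[2; 1, 16, 3, 1, 3]

762 = 2*259 + 244
259 = 1*244 + 15
244 = 16*15 + 4
15 = 3*4 + 3
4 = 1*3 + 1
3 = 3*1 + 0  (stop)
So 762/259 = [2; 1, 16, 3, 1, 3].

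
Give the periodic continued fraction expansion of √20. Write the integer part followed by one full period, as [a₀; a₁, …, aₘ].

a₀ = ⌊√20⌋ = 4.
With m₀=0, d₀=1 and mₖ₊₁ = dₖaₖ − mₖ, dₖ₊₁ = (n − mₖ₊₁²)/dₖ, aₖ₊₁ = ⌊(a₀+mₖ₊₁)/dₖ₊₁⌋:
  k=1: m=4, d=4, a=2
  k=2: m=4, d=1, a=8
d=1 and a=2a₀=8 at k=2, so the next step gives (m, d) = (4, 4) again — its k=1 value — and the period has length 2.

[4; 2, 8]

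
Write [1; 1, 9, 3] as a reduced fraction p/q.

59/31

Fold from the inside: start with 3/1.
  9 + 1/3 = 28/3
  1 + 3/28 = 31/28
  1 + 28/31 = 59/31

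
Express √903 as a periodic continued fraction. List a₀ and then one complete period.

[30; 20, 60]

a₀ = ⌊√903⌋ = 30.
With m₀=0, d₀=1 and mₖ₊₁ = dₖaₖ − mₖ, dₖ₊₁ = (n − mₖ₊₁²)/dₖ, aₖ₊₁ = ⌊(a₀+mₖ₊₁)/dₖ₊₁⌋:
  k=1: m=30, d=3, a=20
  k=2: m=30, d=1, a=60
d=1 and a=2a₀=60 at k=2, so the next step gives (m, d) = (30, 3) again — its k=1 value — and the period has length 2.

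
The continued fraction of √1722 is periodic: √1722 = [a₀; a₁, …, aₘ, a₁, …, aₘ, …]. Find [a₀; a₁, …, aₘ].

[41; 2, 82]

a₀ = ⌊√1722⌋ = 41.
With m₀=0, d₀=1 and mₖ₊₁ = dₖaₖ − mₖ, dₖ₊₁ = (n − mₖ₊₁²)/dₖ, aₖ₊₁ = ⌊(a₀+mₖ₊₁)/dₖ₊₁⌋:
  k=1: m=41, d=41, a=2
  k=2: m=41, d=1, a=82
d=1 and a=2a₀=82 at k=2, so the next step gives (m, d) = (41, 41) again — its k=1 value — and the period has length 2.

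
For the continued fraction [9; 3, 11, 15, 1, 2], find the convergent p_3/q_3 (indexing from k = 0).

Using pₖ = aₖpₖ₋₁ + pₖ₋₂, qₖ = aₖqₖ₋₁ + qₖ₋₂ (with p₋₁=1, p₋₂=0, q₋₁=0, q₋₂=1):
  k=0: a=9, p=9, q=1
  k=1: a=3, p=28, q=3
  k=2: a=11, p=317, q=34
  k=3: a=15, p=4783, q=513

4783/513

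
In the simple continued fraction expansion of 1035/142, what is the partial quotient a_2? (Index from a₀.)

1035 = 7·142 + 41   →  a_0 = 7
142 = 3·41 + 19   →  a_1 = 3
41 = 2·19 + 3   →  a_2 = 2

2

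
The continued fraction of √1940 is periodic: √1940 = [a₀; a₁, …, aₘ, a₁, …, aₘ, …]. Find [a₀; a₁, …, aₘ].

[44; 22, 88]

a₀ = ⌊√1940⌋ = 44.
With m₀=0, d₀=1 and mₖ₊₁ = dₖaₖ − mₖ, dₖ₊₁ = (n − mₖ₊₁²)/dₖ, aₖ₊₁ = ⌊(a₀+mₖ₊₁)/dₖ₊₁⌋:
  k=1: m=44, d=4, a=22
  k=2: m=44, d=1, a=88
d=1 and a=2a₀=88 at k=2, so the next step gives (m, d) = (44, 4) again — its k=1 value — and the period has length 2.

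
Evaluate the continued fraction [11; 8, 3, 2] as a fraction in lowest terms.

645/58

Fold from the inside: start with 2/1.
  3 + 1/2 = 7/2
  8 + 2/7 = 58/7
  11 + 7/58 = 645/58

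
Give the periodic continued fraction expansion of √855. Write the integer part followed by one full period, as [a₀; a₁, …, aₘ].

a₀ = ⌊√855⌋ = 29.
With m₀=0, d₀=1 and mₖ₊₁ = dₖaₖ − mₖ, dₖ₊₁ = (n − mₖ₊₁²)/dₖ, aₖ₊₁ = ⌊(a₀+mₖ₊₁)/dₖ₊₁⌋:
  k=1: m=29, d=14, a=4
  k=2: m=27, d=9, a=6
  k=3: m=27, d=14, a=4
  k=4: m=29, d=1, a=58
d=1 and a=2a₀=58 at k=4, so the next step gives (m, d) = (29, 14) again — its k=1 value — and the period has length 4.

[29; 4, 6, 4, 58]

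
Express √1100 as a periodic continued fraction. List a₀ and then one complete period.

[33; 6, 66]

a₀ = ⌊√1100⌋ = 33.
With m₀=0, d₀=1 and mₖ₊₁ = dₖaₖ − mₖ, dₖ₊₁ = (n − mₖ₊₁²)/dₖ, aₖ₊₁ = ⌊(a₀+mₖ₊₁)/dₖ₊₁⌋:
  k=1: m=33, d=11, a=6
  k=2: m=33, d=1, a=66
d=1 and a=2a₀=66 at k=2, so the next step gives (m, d) = (33, 11) again — its k=1 value — and the period has length 2.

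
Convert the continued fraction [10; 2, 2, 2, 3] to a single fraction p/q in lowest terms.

427/41

Using pₖ = aₖpₖ₋₁ + pₖ₋₂ and qₖ = aₖqₖ₋₁ + qₖ₋₂:
  k=0: a=10, p=10, q=1
  k=1: a=2, p=21, q=2
  k=2: a=2, p=52, q=5
  k=3: a=2, p=125, q=12
  k=4: a=3, p=427, q=41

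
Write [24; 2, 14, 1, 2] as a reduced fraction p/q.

2228/91

Using pₖ = aₖpₖ₋₁ + pₖ₋₂ and qₖ = aₖqₖ₋₁ + qₖ₋₂:
  k=0: a=24, p=24, q=1
  k=1: a=2, p=49, q=2
  k=2: a=14, p=710, q=29
  k=3: a=1, p=759, q=31
  k=4: a=2, p=2228, q=91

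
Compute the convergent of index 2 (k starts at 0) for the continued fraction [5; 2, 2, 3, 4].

27/5

Using pₖ = aₖpₖ₋₁ + pₖ₋₂, qₖ = aₖqₖ₋₁ + qₖ₋₂ (with p₋₁=1, p₋₂=0, q₋₁=0, q₋₂=1):
  k=0: a=5, p=5, q=1
  k=1: a=2, p=11, q=2
  k=2: a=2, p=27, q=5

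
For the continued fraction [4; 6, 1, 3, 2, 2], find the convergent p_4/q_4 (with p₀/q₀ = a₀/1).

Using pₖ = aₖpₖ₋₁ + pₖ₋₂, qₖ = aₖqₖ₋₁ + qₖ₋₂ (with p₋₁=1, p₋₂=0, q₋₁=0, q₋₂=1):
  k=0: a=4, p=4, q=1
  k=1: a=6, p=25, q=6
  k=2: a=1, p=29, q=7
  k=3: a=3, p=112, q=27
  k=4: a=2, p=253, q=61

253/61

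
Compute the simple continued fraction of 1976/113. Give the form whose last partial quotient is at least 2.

[17; 2, 18, 3]

1976 = 17×113 + 55
113 = 2×55 + 3
55 = 18×3 + 1
3 = 3×1 + 0  (stop)
So 1976/113 = [17; 2, 18, 3].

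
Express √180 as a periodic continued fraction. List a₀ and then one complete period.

a₀ = ⌊√180⌋ = 13.
With m₀=0, d₀=1 and mₖ₊₁ = dₖaₖ − mₖ, dₖ₊₁ = (n − mₖ₊₁²)/dₖ, aₖ₊₁ = ⌊(a₀+mₖ₊₁)/dₖ₊₁⌋:
  k=1: m=13, d=11, a=2
  k=2: m=9, d=9, a=2
  k=3: m=9, d=11, a=2
  k=4: m=13, d=1, a=26
d=1 and a=2a₀=26 at k=4, so the next step gives (m, d) = (13, 11) again — its k=1 value — and the period has length 4.

[13; 2, 2, 2, 26]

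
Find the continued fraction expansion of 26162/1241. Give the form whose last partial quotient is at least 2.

26162 = 21*1241 + 101
1241 = 12*101 + 29
101 = 3*29 + 14
29 = 2*14 + 1
14 = 14*1 + 0  (stop)
So 26162/1241 = [21; 12, 3, 2, 14].

[21; 12, 3, 2, 14]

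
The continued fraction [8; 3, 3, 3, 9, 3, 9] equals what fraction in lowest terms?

73838/8893

Using pₖ = aₖpₖ₋₁ + pₖ₋₂ and qₖ = aₖqₖ₋₁ + qₖ₋₂:
  k=0: a=8, p=8, q=1
  k=1: a=3, p=25, q=3
  k=2: a=3, p=83, q=10
  k=3: a=3, p=274, q=33
  k=4: a=9, p=2549, q=307
  k=5: a=3, p=7921, q=954
  k=6: a=9, p=73838, q=8893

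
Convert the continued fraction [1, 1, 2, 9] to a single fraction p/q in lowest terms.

Fold from the inside: start with 9/1.
  2 + 1/9 = 19/9
  1 + 9/19 = 28/19
  1 + 19/28 = 47/28

47/28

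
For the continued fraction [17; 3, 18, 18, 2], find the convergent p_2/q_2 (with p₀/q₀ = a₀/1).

953/55

Using pₖ = aₖpₖ₋₁ + pₖ₋₂, qₖ = aₖqₖ₋₁ + qₖ₋₂ (with p₋₁=1, p₋₂=0, q₋₁=0, q₋₂=1):
  k=0: a=17, p=17, q=1
  k=1: a=3, p=52, q=3
  k=2: a=18, p=953, q=55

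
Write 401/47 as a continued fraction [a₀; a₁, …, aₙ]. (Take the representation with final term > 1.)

401 = 8·47 + 25
47 = 1·25 + 22
25 = 1·22 + 3
22 = 7·3 + 1
3 = 3·1 + 0  (stop)
So 401/47 = [8; 1, 1, 7, 3].

[8; 1, 1, 7, 3]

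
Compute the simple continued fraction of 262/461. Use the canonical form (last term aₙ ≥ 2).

[0; 1, 1, 3, 6, 3, 3]

262 = 0·461 + 262
461 = 1·262 + 199
262 = 1·199 + 63
199 = 3·63 + 10
63 = 6·10 + 3
10 = 3·3 + 1
3 = 3·1 + 0  (stop)
So 262/461 = [0; 1, 1, 3, 6, 3, 3].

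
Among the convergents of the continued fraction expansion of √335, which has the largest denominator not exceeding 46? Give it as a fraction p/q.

604/33

√335 = [18; 3, 3, 3, 36, …] (period length 4).
Convergents:
  p_0/q_0 = 18/1
  p_1/q_1 = 55/3
  p_2/q_2 = 183/10
  p_3/q_3 = 604/33
  p_4/q_4 = 21927/1198
q_3 = 33 ≤ 46 < 1198 = q_4, so the answer is 604/33.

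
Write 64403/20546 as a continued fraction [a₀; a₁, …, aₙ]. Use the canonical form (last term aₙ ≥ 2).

64403 = 3×20546 + 2765
20546 = 7×2765 + 1191
2765 = 2×1191 + 383
1191 = 3×383 + 42
383 = 9×42 + 5
42 = 8×5 + 2
5 = 2×2 + 1
2 = 2×1 + 0  (stop)
So 64403/20546 = [3; 7, 2, 3, 9, 8, 2, 2].

[3; 7, 2, 3, 9, 8, 2, 2]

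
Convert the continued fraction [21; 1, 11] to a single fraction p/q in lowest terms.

263/12

Fold from the inside: start with 11/1.
  1 + 1/11 = 12/11
  21 + 11/12 = 263/12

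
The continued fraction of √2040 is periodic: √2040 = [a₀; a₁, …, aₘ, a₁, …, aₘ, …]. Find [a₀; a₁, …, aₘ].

a₀ = ⌊√2040⌋ = 45.

[45; 6, 90]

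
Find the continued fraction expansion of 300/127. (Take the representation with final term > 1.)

300 = 2·127 + 46
127 = 2·46 + 35
46 = 1·35 + 11
35 = 3·11 + 2
11 = 5·2 + 1
2 = 2·1 + 0  (stop)
So 300/127 = [2; 2, 1, 3, 5, 2].

[2; 2, 1, 3, 5, 2]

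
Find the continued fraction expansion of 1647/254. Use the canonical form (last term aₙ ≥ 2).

1647 = 6·254 + 123
254 = 2·123 + 8
123 = 15·8 + 3
8 = 2·3 + 2
3 = 1·2 + 1
2 = 2·1 + 0  (stop)
So 1647/254 = [6; 2, 15, 2, 1, 2].

[6; 2, 15, 2, 1, 2]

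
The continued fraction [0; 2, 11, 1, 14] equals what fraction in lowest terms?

179/373

Fold from the inside: start with 14/1.
  1 + 1/14 = 15/14
  11 + 14/15 = 179/15
  2 + 15/179 = 373/179
  0 + 179/373 = 179/373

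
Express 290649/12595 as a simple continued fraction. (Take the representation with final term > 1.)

[23; 13, 15, 3, 3, 6]

290649 = 23*12595 + 964
12595 = 13*964 + 63
964 = 15*63 + 19
63 = 3*19 + 6
19 = 3*6 + 1
6 = 6*1 + 0  (stop)
So 290649/12595 = [23; 13, 15, 3, 3, 6].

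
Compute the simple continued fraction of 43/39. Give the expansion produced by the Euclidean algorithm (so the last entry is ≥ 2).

[1; 9, 1, 3]

43 = 1*39 + 4
39 = 9*4 + 3
4 = 1*3 + 1
3 = 3*1 + 0  (stop)
So 43/39 = [1; 9, 1, 3].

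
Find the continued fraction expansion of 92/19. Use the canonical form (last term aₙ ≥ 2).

[4; 1, 5, 3]

92 = 4·19 + 16
19 = 1·16 + 3
16 = 5·3 + 1
3 = 3·1 + 0  (stop)
So 92/19 = [4; 1, 5, 3].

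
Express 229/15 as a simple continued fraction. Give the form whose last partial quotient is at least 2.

[15; 3, 1, 3]

229 = 15*15 + 4
15 = 3*4 + 3
4 = 1*3 + 1
3 = 3*1 + 0  (stop)
So 229/15 = [15; 3, 1, 3].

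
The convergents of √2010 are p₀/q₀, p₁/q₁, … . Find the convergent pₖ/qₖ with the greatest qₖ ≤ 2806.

√2010 = [44; 1, 4, 1, 88, …] (period length 4).
Convergents:
  p_0/q_0 = 44/1
  p_1/q_1 = 45/1
  p_2/q_2 = 224/5
  p_3/q_3 = 269/6
  p_4/q_4 = 23896/533
  p_5/q_5 = 24165/539
  p_6/q_6 = 120556/2689
  p_7/q_7 = 144721/3228
q_6 = 2689 ≤ 2806 < 3228 = q_7, so the answer is 120556/2689.

120556/2689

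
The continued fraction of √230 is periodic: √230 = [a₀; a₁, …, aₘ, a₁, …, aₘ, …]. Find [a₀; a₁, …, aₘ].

a₀ = ⌊√230⌋ = 15.
With m₀=0, d₀=1 and mₖ₊₁ = dₖaₖ − mₖ, dₖ₊₁ = (n − mₖ₊₁²)/dₖ, aₖ₊₁ = ⌊(a₀+mₖ₊₁)/dₖ₊₁⌋:
  k=1: m=15, d=5, a=6
  k=2: m=15, d=1, a=30
d=1 and a=2a₀=30 at k=2, so the next step gives (m, d) = (15, 5) again — its k=1 value — and the period has length 2.

[15; 6, 30]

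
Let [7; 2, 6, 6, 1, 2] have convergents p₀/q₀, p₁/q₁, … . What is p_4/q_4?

694/93

Using pₖ = aₖpₖ₋₁ + pₖ₋₂, qₖ = aₖqₖ₋₁ + qₖ₋₂ (with p₋₁=1, p₋₂=0, q₋₁=0, q₋₂=1):
  k=0: a=7, p=7, q=1
  k=1: a=2, p=15, q=2
  k=2: a=6, p=97, q=13
  k=3: a=6, p=597, q=80
  k=4: a=1, p=694, q=93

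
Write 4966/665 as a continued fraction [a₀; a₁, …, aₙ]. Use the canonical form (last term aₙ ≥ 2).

[7; 2, 7, 4, 3, 3]

4966 = 7·665 + 311
665 = 2·311 + 43
311 = 7·43 + 10
43 = 4·10 + 3
10 = 3·3 + 1
3 = 3·1 + 0  (stop)
So 4966/665 = [7; 2, 7, 4, 3, 3].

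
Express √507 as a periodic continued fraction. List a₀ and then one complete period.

a₀ = ⌊√507⌋ = 22.
With m₀=0, d₀=1 and mₖ₊₁ = dₖaₖ − mₖ, dₖ₊₁ = (n − mₖ₊₁²)/dₖ, aₖ₊₁ = ⌊(a₀+mₖ₊₁)/dₖ₊₁⌋:
  k=1: m=22, d=23, a=1
  k=2: m=1, d=22, a=1
  k=3: m=21, d=3, a=14
  k=4: m=21, d=22, a=1
  k=5: m=1, d=23, a=1
  k=6: m=22, d=1, a=44
d=1 and a=2a₀=44 at k=6, so the next step gives (m, d) = (22, 23) again — its k=1 value — and the period has length 6.

[22; 1, 1, 14, 1, 1, 44]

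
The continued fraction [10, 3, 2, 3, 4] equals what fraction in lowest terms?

Using pₖ = aₖpₖ₋₁ + pₖ₋₂ and qₖ = aₖqₖ₋₁ + qₖ₋₂:
  k=0: a=10, p=10, q=1
  k=1: a=3, p=31, q=3
  k=2: a=2, p=72, q=7
  k=3: a=3, p=247, q=24
  k=4: a=4, p=1060, q=103

1060/103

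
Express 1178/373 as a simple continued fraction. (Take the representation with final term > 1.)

1178 = 3*373 + 59
373 = 6*59 + 19
59 = 3*19 + 2
19 = 9*2 + 1
2 = 2*1 + 0  (stop)
So 1178/373 = [3; 6, 3, 9, 2].

[3; 6, 3, 9, 2]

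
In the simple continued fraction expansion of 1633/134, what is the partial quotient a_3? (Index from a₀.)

1

1633 = 12·134 + 25   →  a_0 = 12
134 = 5·25 + 9   →  a_1 = 5
25 = 2·9 + 7   →  a_2 = 2
9 = 1·7 + 2   →  a_3 = 1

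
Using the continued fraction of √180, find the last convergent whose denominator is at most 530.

4253/317

√180 = [13; 2, 2, 2, 26, …] (period length 4).
Convergents:
  p_0/q_0 = 13/1
  p_1/q_1 = 27/2
  p_2/q_2 = 67/5
  p_3/q_3 = 161/12
  p_4/q_4 = 4253/317
  p_5/q_5 = 8667/646
q_4 = 317 ≤ 530 < 646 = q_5, so the answer is 4253/317.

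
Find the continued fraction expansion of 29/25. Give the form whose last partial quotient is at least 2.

29 = 1×25 + 4
25 = 6×4 + 1
4 = 4×1 + 0  (stop)
So 29/25 = [1; 6, 4].

[1; 6, 4]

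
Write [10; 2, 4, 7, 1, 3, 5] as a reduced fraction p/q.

15763/1509

Fold from the inside: start with 5/1.
  3 + 1/5 = 16/5
  1 + 5/16 = 21/16
  7 + 16/21 = 163/21
  4 + 21/163 = 673/163
  2 + 163/673 = 1509/673
  10 + 673/1509 = 15763/1509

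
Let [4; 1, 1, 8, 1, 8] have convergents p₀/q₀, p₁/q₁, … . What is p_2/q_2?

Using pₖ = aₖpₖ₋₁ + pₖ₋₂, qₖ = aₖqₖ₋₁ + qₖ₋₂ (with p₋₁=1, p₋₂=0, q₋₁=0, q₋₂=1):
  k=0: a=4, p=4, q=1
  k=1: a=1, p=5, q=1
  k=2: a=1, p=9, q=2

9/2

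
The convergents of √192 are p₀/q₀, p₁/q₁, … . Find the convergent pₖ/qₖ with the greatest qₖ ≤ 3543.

18817/1358

√192 = [13; 1, 5, 1, 26, …] (period length 4).
Convergents:
  p_0/q_0 = 13/1
  p_1/q_1 = 14/1
  p_2/q_2 = 83/6
  p_3/q_3 = 97/7
  p_4/q_4 = 2605/188
  p_5/q_5 = 2702/195
  p_6/q_6 = 16115/1163
  p_7/q_7 = 18817/1358
  p_8/q_8 = 505357/36471
q_7 = 1358 ≤ 3543 < 36471 = q_8, so the answer is 18817/1358.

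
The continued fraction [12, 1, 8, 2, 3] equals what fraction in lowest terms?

Using pₖ = aₖpₖ₋₁ + pₖ₋₂ and qₖ = aₖqₖ₋₁ + qₖ₋₂:
  k=0: a=12, p=12, q=1
  k=1: a=1, p=13, q=1
  k=2: a=8, p=116, q=9
  k=3: a=2, p=245, q=19
  k=4: a=3, p=851, q=66

851/66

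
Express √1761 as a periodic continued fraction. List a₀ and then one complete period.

a₀ = ⌊√1761⌋ = 41.
With m₀=0, d₀=1 and mₖ₊₁ = dₖaₖ − mₖ, dₖ₊₁ = (n − mₖ₊₁²)/dₖ, aₖ₊₁ = ⌊(a₀+mₖ₊₁)/dₖ₊₁⌋:
  k=1: m=41, d=80, a=1
  k=2: m=39, d=3, a=26
  k=3: m=39, d=80, a=1
  k=4: m=41, d=1, a=82
d=1 and a=2a₀=82 at k=4, so the next step gives (m, d) = (41, 80) again — its k=1 value — and the period has length 4.

[41; 1, 26, 1, 82]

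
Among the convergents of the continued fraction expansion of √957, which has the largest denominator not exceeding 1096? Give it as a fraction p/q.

14849/480

√957 = [30; 1, 14, 2, 14, 1, 60, …] (period length 6).
Convergents:
  p_0/q_0 = 30/1
  p_1/q_1 = 31/1
  p_2/q_2 = 464/15
  p_3/q_3 = 959/31
  p_4/q_4 = 13890/449
  p_5/q_5 = 14849/480
  p_6/q_6 = 904830/29249
q_5 = 480 ≤ 1096 < 29249 = q_6, so the answer is 14849/480.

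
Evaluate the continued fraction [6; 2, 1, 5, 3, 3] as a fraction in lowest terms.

1137/179

Fold from the inside: start with 3/1.
  3 + 1/3 = 10/3
  5 + 3/10 = 53/10
  1 + 10/53 = 63/53
  2 + 53/63 = 179/63
  6 + 63/179 = 1137/179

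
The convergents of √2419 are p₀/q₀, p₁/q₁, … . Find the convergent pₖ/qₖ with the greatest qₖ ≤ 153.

√2419 = [49; 5, 2, 5, 98, …] (period length 4).
Convergents:
  p_0/q_0 = 49/1
  p_1/q_1 = 246/5
  p_2/q_2 = 541/11
  p_3/q_3 = 2951/60
  p_4/q_4 = 289739/5891
q_3 = 60 ≤ 153 < 5891 = q_4, so the answer is 2951/60.

2951/60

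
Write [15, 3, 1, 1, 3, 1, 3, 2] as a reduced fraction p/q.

Fold from the inside: start with 2/1.
  3 + 1/2 = 7/2
  1 + 2/7 = 9/7
  3 + 7/9 = 34/9
  1 + 9/34 = 43/34
  1 + 34/43 = 77/43
  3 + 43/77 = 274/77
  15 + 77/274 = 4187/274

4187/274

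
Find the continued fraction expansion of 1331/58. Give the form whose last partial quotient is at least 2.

1331 = 22×58 + 55
58 = 1×55 + 3
55 = 18×3 + 1
3 = 3×1 + 0  (stop)
So 1331/58 = [22; 1, 18, 3].

[22; 1, 18, 3]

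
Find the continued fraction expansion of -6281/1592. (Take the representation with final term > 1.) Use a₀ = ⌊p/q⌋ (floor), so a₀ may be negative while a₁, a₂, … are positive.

[-4; 18, 3, 2, 1, 8]

-6281 = -4*1592 + 87
1592 = 18*87 + 26
87 = 3*26 + 9
26 = 2*9 + 8
9 = 1*8 + 1
8 = 8*1 + 0  (stop)
So -6281/1592 = [-4; 18, 3, 2, 1, 8].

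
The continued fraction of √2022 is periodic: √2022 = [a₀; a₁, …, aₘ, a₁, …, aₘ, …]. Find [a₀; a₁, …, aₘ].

a₀ = ⌊√2022⌋ = 44.
With m₀=0, d₀=1 and mₖ₊₁ = dₖaₖ − mₖ, dₖ₊₁ = (n − mₖ₊₁²)/dₖ, aₖ₊₁ = ⌊(a₀+mₖ₊₁)/dₖ₊₁⌋:
  k=1: m=44, d=86, a=1
  k=2: m=42, d=3, a=28
  k=3: m=42, d=86, a=1
  k=4: m=44, d=1, a=88
d=1 and a=2a₀=88 at k=4, so the next step gives (m, d) = (44, 86) again — its k=1 value — and the period has length 4.

[44; 1, 28, 1, 88]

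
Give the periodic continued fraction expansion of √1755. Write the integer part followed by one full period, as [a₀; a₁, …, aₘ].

[41; 1, 8, 3, 8, 1, 82]

a₀ = ⌊√1755⌋ = 41.
With m₀=0, d₀=1 and mₖ₊₁ = dₖaₖ − mₖ, dₖ₊₁ = (n − mₖ₊₁²)/dₖ, aₖ₊₁ = ⌊(a₀+mₖ₊₁)/dₖ₊₁⌋:
  k=1: m=41, d=74, a=1
  k=2: m=33, d=9, a=8
  k=3: m=39, d=26, a=3
  k=4: m=39, d=9, a=8
  k=5: m=33, d=74, a=1
  k=6: m=41, d=1, a=82
d=1 and a=2a₀=82 at k=6, so the next step gives (m, d) = (41, 74) again — its k=1 value — and the period has length 6.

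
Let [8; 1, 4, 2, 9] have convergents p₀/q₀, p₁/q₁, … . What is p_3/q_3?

97/11

Using pₖ = aₖpₖ₋₁ + pₖ₋₂, qₖ = aₖqₖ₋₁ + qₖ₋₂ (with p₋₁=1, p₋₂=0, q₋₁=0, q₋₂=1):
  k=0: a=8, p=8, q=1
  k=1: a=1, p=9, q=1
  k=2: a=4, p=44, q=5
  k=3: a=2, p=97, q=11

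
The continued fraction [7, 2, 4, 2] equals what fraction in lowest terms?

Fold from the inside: start with 2/1.
  4 + 1/2 = 9/2
  2 + 2/9 = 20/9
  7 + 9/20 = 149/20

149/20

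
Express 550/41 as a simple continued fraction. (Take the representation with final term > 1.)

[13; 2, 2, 2, 3]

550 = 13·41 + 17
41 = 2·17 + 7
17 = 2·7 + 3
7 = 2·3 + 1
3 = 3·1 + 0  (stop)
So 550/41 = [13; 2, 2, 2, 3].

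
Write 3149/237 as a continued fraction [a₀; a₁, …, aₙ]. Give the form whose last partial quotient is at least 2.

3149 = 13*237 + 68
237 = 3*68 + 33
68 = 2*33 + 2
33 = 16*2 + 1
2 = 2*1 + 0  (stop)
So 3149/237 = [13; 3, 2, 16, 2].

[13; 3, 2, 16, 2]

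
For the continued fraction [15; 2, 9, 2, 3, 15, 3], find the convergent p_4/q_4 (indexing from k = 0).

Using pₖ = aₖpₖ₋₁ + pₖ₋₂, qₖ = aₖqₖ₋₁ + qₖ₋₂ (with p₋₁=1, p₋₂=0, q₋₁=0, q₋₂=1):
  k=0: a=15, p=15, q=1
  k=1: a=2, p=31, q=2
  k=2: a=9, p=294, q=19
  k=3: a=2, p=619, q=40
  k=4: a=3, p=2151, q=139

2151/139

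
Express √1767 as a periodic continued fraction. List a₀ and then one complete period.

a₀ = ⌊√1767⌋ = 42.
With m₀=0, d₀=1 and mₖ₊₁ = dₖaₖ − mₖ, dₖ₊₁ = (n − mₖ₊₁²)/dₖ, aₖ₊₁ = ⌊(a₀+mₖ₊₁)/dₖ₊₁⌋:
  k=1: m=42, d=3, a=28
  k=2: m=42, d=1, a=84
d=1 and a=2a₀=84 at k=2, so the next step gives (m, d) = (42, 3) again — its k=1 value — and the period has length 2.

[42; 28, 84]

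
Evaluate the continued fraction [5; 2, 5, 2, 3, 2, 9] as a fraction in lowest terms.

9786/1793

Using pₖ = aₖpₖ₋₁ + pₖ₋₂ and qₖ = aₖqₖ₋₁ + qₖ₋₂:
  k=0: a=5, p=5, q=1
  k=1: a=2, p=11, q=2
  k=2: a=5, p=60, q=11
  k=3: a=2, p=131, q=24
  k=4: a=3, p=453, q=83
  k=5: a=2, p=1037, q=190
  k=6: a=9, p=9786, q=1793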